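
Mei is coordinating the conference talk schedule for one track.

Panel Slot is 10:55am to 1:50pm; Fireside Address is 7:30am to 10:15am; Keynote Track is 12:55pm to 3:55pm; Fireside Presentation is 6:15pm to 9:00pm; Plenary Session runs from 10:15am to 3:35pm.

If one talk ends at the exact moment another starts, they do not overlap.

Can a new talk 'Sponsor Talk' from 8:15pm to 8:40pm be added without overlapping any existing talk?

No — it overlaps Fireside Presentation

Fireside Address: ends 10:15am at or before Sponsor Talk starts 8:15pm → clear.
Plenary Session: ends 3:35pm at or before Sponsor Talk starts 8:15pm → clear.
Panel Slot: ends 1:50pm at or before Sponsor Talk starts 8:15pm → clear.
Keynote Track: ends 3:55pm at or before Sponsor Talk starts 8:15pm → clear.
Fireside Presentation: starts 6:15pm before Sponsor Talk ends 8:40pm, and ends 9:00pm after Sponsor Talk starts 8:15pm → overlap.
Sponsor Talk overlaps Fireside Presentation.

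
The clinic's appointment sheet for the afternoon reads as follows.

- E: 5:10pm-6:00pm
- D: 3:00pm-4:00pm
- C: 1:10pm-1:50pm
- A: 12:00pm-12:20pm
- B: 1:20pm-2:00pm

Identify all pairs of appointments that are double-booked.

Sorted by start: A, C, B, D, E.
C starts after A ends, so nothing later overlaps A either.
B starts before C ends → C and B overlap.
D starts after C ends, so nothing later overlaps C either.
D starts after B ends, so nothing later overlaps B either.
E starts after D ends.

B & C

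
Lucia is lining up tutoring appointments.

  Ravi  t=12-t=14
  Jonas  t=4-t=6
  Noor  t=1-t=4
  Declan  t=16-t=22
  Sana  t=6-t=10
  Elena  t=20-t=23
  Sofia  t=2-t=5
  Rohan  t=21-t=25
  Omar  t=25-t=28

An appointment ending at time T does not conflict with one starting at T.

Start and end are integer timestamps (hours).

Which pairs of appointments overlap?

Sorted by start: Noor, Sofia, Jonas, Sana, Ravi, Declan, Elena, Rohan, Omar.
Sofia starts before Noor ends → Noor and Sofia overlap.
Jonas starts exactly when Noor ends (back-to-back, no overlap); Noor is clear from here.
Jonas starts before Sofia ends → Sofia and Jonas overlap.
Sana starts after Sofia ends; Sofia is clear from here.
Sana starts exactly when Jonas ends (back-to-back, no overlap); Jonas is clear from here.
Ravi starts after Sana ends; Sana is clear from here.
Declan starts after Ravi ends; Ravi is clear from here.
Elena starts before Declan ends → Declan and Elena overlap.
Rohan starts before Declan ends → Declan and Rohan overlap.
Omar starts after Declan ends.
Rohan starts before Elena ends → Elena and Rohan overlap.
Omar starts after Elena ends.
Omar starts exactly when Rohan ends (back-to-back, no overlap).

Declan & Elena, Declan & Rohan, Elena & Rohan, Jonas & Sofia, Noor & Sofia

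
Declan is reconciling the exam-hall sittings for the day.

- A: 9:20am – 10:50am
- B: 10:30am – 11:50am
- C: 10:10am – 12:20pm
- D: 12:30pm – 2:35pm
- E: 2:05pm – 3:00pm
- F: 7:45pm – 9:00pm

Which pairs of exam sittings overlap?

Sorted by start: A, C, B, D, E, F.
C starts before A ends → A and C overlap.
B starts before A ends → A and B overlap.
D starts after A ends, so nothing later overlaps A either.
B starts before C ends → C and B overlap.
D starts after C ends, so nothing later overlaps C either.
D starts after B ends, so nothing later overlaps B either.
E starts before D ends → D and E overlap.
F starts after D ends.
F starts after E ends.

A & B, A & C, B & C, D & E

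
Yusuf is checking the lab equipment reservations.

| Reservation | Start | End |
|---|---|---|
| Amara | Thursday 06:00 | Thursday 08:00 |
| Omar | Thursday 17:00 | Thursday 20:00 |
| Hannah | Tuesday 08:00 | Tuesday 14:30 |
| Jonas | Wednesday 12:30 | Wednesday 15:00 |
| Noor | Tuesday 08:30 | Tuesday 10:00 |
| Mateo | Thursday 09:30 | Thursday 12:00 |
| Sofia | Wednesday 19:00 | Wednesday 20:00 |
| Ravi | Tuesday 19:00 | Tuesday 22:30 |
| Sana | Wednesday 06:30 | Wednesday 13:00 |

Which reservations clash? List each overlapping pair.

Hannah & Noor, Jonas & Sana

Sorted by start: Hannah, Noor, Ravi, Sana, Jonas, Sofia, Amara, Mateo, Omar.
Noor starts before Hannah ends → Hannah and Noor overlap.
Ravi starts after Hannah ends, so nothing later overlaps Hannah either.
Ravi starts after Noor ends, so nothing later overlaps Noor either.
Sana starts after Ravi ends, so nothing later overlaps Ravi either.
Jonas starts before Sana ends → Sana and Jonas overlap.
Sofia starts after Sana ends, so nothing later overlaps Sana either.
Sofia starts after Jonas ends, so nothing later overlaps Jonas either.
Amara starts after Sofia ends, so nothing later overlaps Sofia either.
Mateo starts after Amara ends, so nothing later overlaps Amara either.
Omar starts after Mateo ends.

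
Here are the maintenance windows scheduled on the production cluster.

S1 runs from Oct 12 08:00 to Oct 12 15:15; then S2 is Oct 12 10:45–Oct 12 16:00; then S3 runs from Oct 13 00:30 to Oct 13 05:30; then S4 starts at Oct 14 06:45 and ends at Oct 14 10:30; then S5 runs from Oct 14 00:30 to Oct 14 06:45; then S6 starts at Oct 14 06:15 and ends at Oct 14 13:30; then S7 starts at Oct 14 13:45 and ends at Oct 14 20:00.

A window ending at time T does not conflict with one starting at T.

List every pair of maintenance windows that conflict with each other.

S1 & S2, S4 & S6, S5 & S6

Sorted by start: S1, S2, S3, S5, S6, S4, S7.
S2 starts before S1 ends → S1 and S2 overlap.
S3 starts after S1 ends — done with S1.
S3 starts after S2 ends — done with S2.
S5 starts after S3 ends — done with S3.
S6 starts before S5 ends → S5 and S6 overlap.
S4 starts exactly when S5 ends (back-to-back, no overlap) — done with S5.
S4 starts before S6 ends → S6 and S4 overlap.
S7 starts after S6 ends.
S7 starts after S4 ends.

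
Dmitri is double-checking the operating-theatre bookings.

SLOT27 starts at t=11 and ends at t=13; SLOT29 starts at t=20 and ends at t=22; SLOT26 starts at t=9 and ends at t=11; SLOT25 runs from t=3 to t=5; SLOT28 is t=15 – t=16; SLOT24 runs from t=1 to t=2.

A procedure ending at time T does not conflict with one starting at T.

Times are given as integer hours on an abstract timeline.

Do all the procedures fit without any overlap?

Sorted by start: SLOT24, SLOT25, SLOT26, SLOT27, SLOT28, SLOT29.
SLOT25 starts after SLOT24 ends — done with SLOT24.
SLOT26 starts after SLOT25 ends — done with SLOT25.
SLOT27 starts exactly when SLOT26 ends (back-to-back, no overlap) — done with SLOT26.
SLOT28 starts after SLOT27 ends — done with SLOT27.
SLOT29 starts after SLOT28 ends.
Every pair is clear; the schedule has no overlaps.

Yes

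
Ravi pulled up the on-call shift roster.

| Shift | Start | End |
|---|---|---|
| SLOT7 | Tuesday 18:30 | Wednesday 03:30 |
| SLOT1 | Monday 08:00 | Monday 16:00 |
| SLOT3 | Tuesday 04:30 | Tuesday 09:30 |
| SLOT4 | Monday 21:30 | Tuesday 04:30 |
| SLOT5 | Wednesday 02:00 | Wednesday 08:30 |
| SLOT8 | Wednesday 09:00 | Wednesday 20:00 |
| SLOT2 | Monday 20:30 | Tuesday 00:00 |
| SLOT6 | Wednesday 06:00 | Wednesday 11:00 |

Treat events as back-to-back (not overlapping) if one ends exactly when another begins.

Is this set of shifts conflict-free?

Sorted by start: SLOT1, SLOT2, SLOT4, SLOT3, SLOT7, SLOT5, SLOT6, SLOT8.
SLOT2 starts after SLOT1 ends, so nothing later overlaps SLOT1 either.
SLOT4 starts before SLOT2 ends → SLOT2 and SLOT4 overlap.
That's a conflict, so the schedule is not conflict-free.

No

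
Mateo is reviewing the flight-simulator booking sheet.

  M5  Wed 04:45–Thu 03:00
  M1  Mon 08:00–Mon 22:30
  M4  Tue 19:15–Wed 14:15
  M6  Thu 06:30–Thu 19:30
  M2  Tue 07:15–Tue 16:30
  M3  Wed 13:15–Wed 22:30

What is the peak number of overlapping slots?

Sweep the timeline, counting +1 at each start and −1 at each end (ends before starts at a tie):
Mon 08:00 start M1 → 1
Mon 22:30 end M1 → 0
Tue 07:15 start M2 → 1
Tue 16:30 end M2 → 0
Tue 19:15 start M4 → 1
Wed 04:45 start M5 → 2
Wed 13:15 start M3 → 3
Wed 14:15 end M4 → 2
Wed 22:30 end M3 → 1
Thu 03:00 end M5 → 0
Thu 06:30 start M6 → 1
Thu 19:30 end M6 → 0
Peak is 3, at Wed 13:15 (M3, M4, M5).

3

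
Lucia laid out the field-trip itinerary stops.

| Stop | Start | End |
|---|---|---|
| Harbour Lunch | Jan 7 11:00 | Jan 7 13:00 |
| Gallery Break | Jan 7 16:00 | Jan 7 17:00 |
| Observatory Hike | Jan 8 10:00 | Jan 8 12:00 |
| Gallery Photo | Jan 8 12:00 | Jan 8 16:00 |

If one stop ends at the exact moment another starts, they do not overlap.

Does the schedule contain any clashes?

Sorted by start: Harbour Lunch, Gallery Break, Observatory Hike, Gallery Photo.
Gallery Break starts after Harbour Lunch ends, so Harbour Lunch has no further overlaps.
Observatory Hike starts after Gallery Break ends, so Gallery Break has no further overlaps.
Gallery Photo starts exactly when Observatory Hike ends (back-to-back, no overlap).
Every pair is clear; the schedule has no overlaps.

No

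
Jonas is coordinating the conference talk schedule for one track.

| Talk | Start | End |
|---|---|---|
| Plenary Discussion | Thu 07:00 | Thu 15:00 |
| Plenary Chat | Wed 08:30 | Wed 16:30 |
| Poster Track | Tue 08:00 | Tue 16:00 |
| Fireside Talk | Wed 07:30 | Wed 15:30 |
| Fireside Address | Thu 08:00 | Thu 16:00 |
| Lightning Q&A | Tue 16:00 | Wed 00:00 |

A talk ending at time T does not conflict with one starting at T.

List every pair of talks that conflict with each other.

Sorted by start: Poster Track, Lightning Q&A, Fireside Talk, Plenary Chat, Plenary Discussion, Fireside Address.
Lightning Q&A starts exactly when Poster Track ends (back-to-back, no overlap); Poster Track is clear from here.
Fireside Talk starts after Lightning Q&A ends; Lightning Q&A is clear from here.
Plenary Chat starts before Fireside Talk ends → Fireside Talk and Plenary Chat overlap.
Plenary Discussion starts after Fireside Talk ends; Fireside Talk is clear from here.
Plenary Discussion starts after Plenary Chat ends; Plenary Chat is clear from here.
Fireside Address starts before Plenary Discussion ends → Plenary Discussion and Fireside Address overlap.

Fireside Address & Plenary Discussion, Fireside Talk & Plenary Chat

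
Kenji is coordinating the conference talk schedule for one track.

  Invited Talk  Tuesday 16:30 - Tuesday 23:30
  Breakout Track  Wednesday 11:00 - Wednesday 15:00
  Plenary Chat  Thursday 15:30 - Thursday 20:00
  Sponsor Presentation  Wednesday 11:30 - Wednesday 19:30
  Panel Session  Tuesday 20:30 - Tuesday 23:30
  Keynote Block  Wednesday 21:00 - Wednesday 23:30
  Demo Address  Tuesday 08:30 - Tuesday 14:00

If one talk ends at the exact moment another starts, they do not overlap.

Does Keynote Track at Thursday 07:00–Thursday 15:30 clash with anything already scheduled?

Demo Address: ends Tuesday 14:00 at or before Keynote Track starts Thursday 07:00 → clear.
Invited Talk: ends Tuesday 23:30 at or before Keynote Track starts Thursday 07:00 → clear.
Panel Session: ends Tuesday 23:30 at or before Keynote Track starts Thursday 07:00 → clear.
Breakout Track: ends Wednesday 15:00 at or before Keynote Track starts Thursday 07:00 → clear.
Sponsor Presentation: ends Wednesday 19:30 at or before Keynote Track starts Thursday 07:00 → clear.
Keynote Block: ends Wednesday 23:30 at or before Keynote Track starts Thursday 07:00 → clear.
Plenary Chat: starts Thursday 15:30 at or after Keynote Track ends Thursday 15:30 → clear.

No — it doesn't clash with anything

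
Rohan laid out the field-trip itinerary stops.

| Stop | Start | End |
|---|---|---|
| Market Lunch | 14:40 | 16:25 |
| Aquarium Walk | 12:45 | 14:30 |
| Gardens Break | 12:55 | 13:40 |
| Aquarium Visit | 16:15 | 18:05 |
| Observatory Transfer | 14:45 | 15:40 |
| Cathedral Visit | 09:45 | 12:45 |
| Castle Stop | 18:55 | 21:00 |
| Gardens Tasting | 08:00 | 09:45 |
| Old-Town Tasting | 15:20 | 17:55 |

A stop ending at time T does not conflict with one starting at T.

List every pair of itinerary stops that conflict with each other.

Aquarium Visit & Market Lunch, Aquarium Visit & Old-Town Tasting, Aquarium Walk & Gardens Break, Market Lunch & Observatory Transfer, Market Lunch & Old-Town Tasting, Observatory Transfer & Old-Town Tasting

Sorted by start: Gardens Tasting, Cathedral Visit, Aquarium Walk, Gardens Break, Market Lunch, Observatory Transfer, Old-Town Tasting, Aquarium Visit, Castle Stop.
Cathedral Visit starts exactly when Gardens Tasting ends (back-to-back, no overlap), so nothing later overlaps Gardens Tasting either.
Aquarium Walk starts exactly when Cathedral Visit ends (back-to-back, no overlap), so nothing later overlaps Cathedral Visit either.
Gardens Break starts before Aquarium Walk ends → Aquarium Walk and Gardens Break overlap.
Market Lunch starts after Aquarium Walk ends, so nothing later overlaps Aquarium Walk either.
Market Lunch starts after Gardens Break ends, so nothing later overlaps Gardens Break either.
Observatory Transfer starts before Market Lunch ends → Market Lunch and Observatory Transfer overlap.
Old-Town Tasting starts before Market Lunch ends → Market Lunch and Old-Town Tasting overlap.
Aquarium Visit starts before Market Lunch ends → Market Lunch and Aquarium Visit overlap.
Castle Stop starts after Market Lunch ends.
Old-Town Tasting starts before Observatory Transfer ends → Observatory Transfer and Old-Town Tasting overlap.
Aquarium Visit starts after Observatory Transfer ends, so nothing later overlaps Observatory Transfer either.
Aquarium Visit starts before Old-Town Tasting ends → Old-Town Tasting and Aquarium Visit overlap.
Castle Stop starts after Old-Town Tasting ends.
Castle Stop starts after Aquarium Visit ends.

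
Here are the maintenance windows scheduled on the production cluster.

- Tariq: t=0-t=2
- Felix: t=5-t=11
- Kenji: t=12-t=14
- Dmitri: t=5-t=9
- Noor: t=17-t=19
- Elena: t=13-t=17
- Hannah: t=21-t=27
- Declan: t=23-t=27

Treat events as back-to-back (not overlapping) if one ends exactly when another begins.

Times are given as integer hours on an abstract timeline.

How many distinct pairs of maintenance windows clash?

Sorted by start: Tariq, Felix, Dmitri, Kenji, Elena, Noor, Hannah, Declan.
Felix starts after Tariq ends, so nothing later overlaps Tariq either.
Dmitri starts before Felix ends → Felix and Dmitri overlap.
Kenji starts after Felix ends, so nothing later overlaps Felix either.
Kenji starts after Dmitri ends, so nothing later overlaps Dmitri either.
Elena starts before Kenji ends → Kenji and Elena overlap.
Noor starts after Kenji ends, so nothing later overlaps Kenji either.
Noor starts exactly when Elena ends (back-to-back, no overlap), so nothing later overlaps Elena either.
Hannah starts after Noor ends, so nothing later overlaps Noor either.
Declan starts before Hannah ends → Hannah and Declan overlap.
Overlapping pairs: Declan & Hannah, Dmitri & Felix, Elena & Kenji — 3 in total.

3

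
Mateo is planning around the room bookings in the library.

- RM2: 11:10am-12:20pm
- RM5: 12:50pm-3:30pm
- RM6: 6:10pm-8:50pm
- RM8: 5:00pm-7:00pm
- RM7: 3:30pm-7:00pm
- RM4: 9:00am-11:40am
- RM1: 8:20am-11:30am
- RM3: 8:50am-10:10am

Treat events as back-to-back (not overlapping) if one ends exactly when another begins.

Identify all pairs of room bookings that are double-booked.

Sorted by start: RM1, RM3, RM4, RM2, RM5, RM7, RM8, RM6.
RM3 starts before RM1 ends → RM1 and RM3 overlap.
RM4 starts before RM1 ends → RM1 and RM4 overlap.
RM2 starts before RM1 ends → RM1 and RM2 overlap.
RM5 starts after RM1 ends, so nothing later overlaps RM1 either.
RM4 starts before RM3 ends → RM3 and RM4 overlap.
RM2 starts after RM3 ends, so nothing later overlaps RM3 either.
RM2 starts before RM4 ends → RM4 and RM2 overlap.
RM5 starts after RM4 ends, so nothing later overlaps RM4 either.
RM5 starts after RM2 ends, so nothing later overlaps RM2 either.
RM7 starts exactly when RM5 ends (back-to-back, no overlap), so nothing later overlaps RM5 either.
RM8 starts before RM7 ends → RM7 and RM8 overlap.
RM6 starts before RM7 ends → RM7 and RM6 overlap.
RM6 starts before RM8 ends → RM8 and RM6 overlap.

RM1 & RM2, RM1 & RM3, RM1 & RM4, RM2 & RM4, RM3 & RM4, RM6 & RM7, RM6 & RM8, RM7 & RM8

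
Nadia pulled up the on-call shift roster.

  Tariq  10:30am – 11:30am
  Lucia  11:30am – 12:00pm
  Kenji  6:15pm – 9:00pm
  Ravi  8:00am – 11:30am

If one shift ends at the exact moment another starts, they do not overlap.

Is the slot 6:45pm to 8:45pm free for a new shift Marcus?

Ravi: ends 11:30am at or before Marcus starts 6:45pm → clear.
Tariq: ends 11:30am at or before Marcus starts 6:45pm → clear.
Lucia: ends 12:00pm at or before Marcus starts 6:45pm → clear.
Kenji: starts 6:15pm before Marcus ends 8:45pm, and ends 9:00pm after Marcus starts 6:45pm → overlap.
Marcus overlaps Kenji.

No — it overlaps Kenji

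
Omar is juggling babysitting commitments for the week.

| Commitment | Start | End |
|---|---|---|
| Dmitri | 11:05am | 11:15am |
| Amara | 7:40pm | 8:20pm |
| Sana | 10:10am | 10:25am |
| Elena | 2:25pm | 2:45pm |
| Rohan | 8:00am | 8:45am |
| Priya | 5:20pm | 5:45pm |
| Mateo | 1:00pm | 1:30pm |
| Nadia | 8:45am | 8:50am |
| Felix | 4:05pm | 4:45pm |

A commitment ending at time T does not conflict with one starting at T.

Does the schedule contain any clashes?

No

Two intervals overlap when each starts before the other ends.
Sorted by start: Rohan, Nadia, Sana, Dmitri, Mateo, Elena, Felix, Priya, Amara.
Nadia starts exactly when Rohan ends (back-to-back, no overlap); Rohan is clear from here.
Sana starts after Nadia ends; Nadia is clear from here.
Dmitri starts after Sana ends; Sana is clear from here.
Mateo starts after Dmitri ends; Dmitri is clear from here.
Elena starts after Mateo ends; Mateo is clear from here.
Felix starts after Elena ends; Elena is clear from here.
Priya starts after Felix ends; Felix is clear from here.
Amara starts after Priya ends.
Every pair is clear; the schedule has no overlaps.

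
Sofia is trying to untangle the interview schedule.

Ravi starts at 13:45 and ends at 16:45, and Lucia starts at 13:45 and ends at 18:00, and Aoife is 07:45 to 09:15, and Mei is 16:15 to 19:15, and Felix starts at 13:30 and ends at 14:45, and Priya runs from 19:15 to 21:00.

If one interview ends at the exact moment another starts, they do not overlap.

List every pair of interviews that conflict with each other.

Felix & Lucia, Felix & Ravi, Lucia & Mei, Lucia & Ravi, Mei & Ravi

Sorted by start: Aoife, Felix, Lucia, Ravi, Mei, Priya.
Felix starts after Aoife ends — done with Aoife.
Lucia starts before Felix ends → Felix and Lucia overlap.
Ravi starts before Felix ends → Felix and Ravi overlap.
Mei starts after Felix ends — done with Felix.
Ravi starts before Lucia ends → Lucia and Ravi overlap.
Mei starts before Lucia ends → Lucia and Mei overlap.
Priya starts after Lucia ends.
Mei starts before Ravi ends → Ravi and Mei overlap.
Priya starts after Ravi ends.
Priya starts exactly when Mei ends (back-to-back, no overlap).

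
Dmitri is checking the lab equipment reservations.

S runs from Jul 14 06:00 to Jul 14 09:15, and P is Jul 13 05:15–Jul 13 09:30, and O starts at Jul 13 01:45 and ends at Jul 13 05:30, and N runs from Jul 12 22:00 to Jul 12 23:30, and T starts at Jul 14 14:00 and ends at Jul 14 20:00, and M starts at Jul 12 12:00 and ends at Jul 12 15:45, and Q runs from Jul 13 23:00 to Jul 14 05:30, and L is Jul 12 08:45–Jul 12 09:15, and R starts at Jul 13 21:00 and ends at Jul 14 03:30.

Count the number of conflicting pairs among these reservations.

2

Two intervals overlap when each starts before the other ends.
Sorted by start: L, M, N, O, P, R, Q, S, T.
M starts after L ends; L is clear from here.
N starts after M ends; M is clear from here.
O starts after N ends; N is clear from here.
P starts before O ends → O and P overlap.
R starts after O ends; O is clear from here.
R starts after P ends; P is clear from here.
Q starts before R ends → R and Q overlap.
S starts after R ends; R is clear from here.
S starts after Q ends; Q is clear from here.
T starts after S ends.
Overlapping pairs: O & P, Q & R — 2 in total.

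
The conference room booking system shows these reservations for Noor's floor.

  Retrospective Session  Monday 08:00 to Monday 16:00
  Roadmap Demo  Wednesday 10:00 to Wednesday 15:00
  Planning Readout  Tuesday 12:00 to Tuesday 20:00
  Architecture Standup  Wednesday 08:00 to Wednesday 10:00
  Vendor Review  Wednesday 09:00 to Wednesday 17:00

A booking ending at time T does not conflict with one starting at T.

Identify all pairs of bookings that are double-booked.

Check each pair: they overlap iff neither finishes before the other starts.
Sorted by start: Retrospective Session, Planning Readout, Architecture Standup, Vendor Review, Roadmap Demo.
Planning Readout starts after Retrospective Session ends, so Retrospective Session has no further overlaps.
Architecture Standup starts after Planning Readout ends, so Planning Readout has no further overlaps.
Vendor Review starts before Architecture Standup ends → Architecture Standup and Vendor Review overlap.
Roadmap Demo starts exactly when Architecture Standup ends (back-to-back, no overlap).
Roadmap Demo starts before Vendor Review ends → Vendor Review and Roadmap Demo overlap.

Architecture Standup & Vendor Review, Roadmap Demo & Vendor Review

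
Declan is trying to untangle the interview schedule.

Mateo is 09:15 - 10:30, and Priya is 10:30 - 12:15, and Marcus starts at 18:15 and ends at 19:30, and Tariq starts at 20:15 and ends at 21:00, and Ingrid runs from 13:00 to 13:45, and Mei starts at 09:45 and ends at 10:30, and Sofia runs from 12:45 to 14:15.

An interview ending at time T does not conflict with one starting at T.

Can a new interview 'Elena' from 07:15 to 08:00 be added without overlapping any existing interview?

Yes — the slot is free

Mateo: starts 09:15 at or after Elena ends 08:00 → clear.
Mei: starts 09:45 at or after Elena ends 08:00 → clear.
Priya: starts 10:30 at or after Elena ends 08:00 → clear.
Sofia: starts 12:45 at or after Elena ends 08:00 → clear.
Ingrid: starts 13:00 at or after Elena ends 08:00 → clear.
Marcus: starts 18:15 at or after Elena ends 08:00 → clear.
Tariq: starts 20:15 at or after Elena ends 08:00 → clear.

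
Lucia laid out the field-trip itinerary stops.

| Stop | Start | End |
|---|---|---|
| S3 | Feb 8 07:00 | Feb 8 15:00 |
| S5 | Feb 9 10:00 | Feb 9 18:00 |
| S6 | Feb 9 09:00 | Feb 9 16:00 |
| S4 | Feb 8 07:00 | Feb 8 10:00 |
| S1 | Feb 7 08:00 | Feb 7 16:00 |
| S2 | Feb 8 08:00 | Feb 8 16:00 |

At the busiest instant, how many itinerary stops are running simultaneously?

Walk through starts and ends in time order (an end at T is processed before a start at T):
Feb 7 08:00 start S1 → 1
Feb 7 16:00 end S1 → 0
Feb 8 07:00 start S3 → 1
Feb 8 07:00 start S4 → 2
Feb 8 08:00 start S2 → 3
Feb 8 10:00 end S4 → 2
Feb 8 15:00 end S3 → 1
Feb 8 16:00 end S2 → 0
Feb 9 09:00 start S6 → 1
Feb 9 10:00 start S5 → 2
Feb 9 16:00 end S6 → 1
Feb 9 18:00 end S5 → 0
Peak is 3, at Feb 8 08:00 (S2, S3, S4).

3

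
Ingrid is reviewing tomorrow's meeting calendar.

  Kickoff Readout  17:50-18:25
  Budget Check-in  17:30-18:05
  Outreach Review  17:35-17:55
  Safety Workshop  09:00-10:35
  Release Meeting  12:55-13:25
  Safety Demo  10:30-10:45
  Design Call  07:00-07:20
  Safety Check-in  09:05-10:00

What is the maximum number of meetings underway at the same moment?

Walk through starts and ends in time order (an end at T is processed before a start at T):
07:00 start Design Call → 1
07:20 end Design Call → 0
09:00 start Safety Workshop → 1
09:05 start Safety Check-in → 2
10:00 end Safety Check-in → 1
10:30 start Safety Demo → 2
10:35 end Safety Workshop → 1
10:45 end Safety Demo → 0
12:55 start Release Meeting → 1
13:25 end Release Meeting → 0
17:30 start Budget Check-in → 1
17:35 start Outreach Review → 2
17:50 start Kickoff Readout → 3
17:55 end Outreach Review → 2
18:05 end Budget Check-in → 1
18:25 end Kickoff Readout → 0
Peak is 3, at 17:50 (Budget Check-in, Kickoff Readout, Outreach Review).

3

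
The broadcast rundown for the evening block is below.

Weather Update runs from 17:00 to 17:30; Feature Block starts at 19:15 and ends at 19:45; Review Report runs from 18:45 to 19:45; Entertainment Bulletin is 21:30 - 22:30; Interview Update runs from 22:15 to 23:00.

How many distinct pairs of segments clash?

2

Two intervals overlap when each starts before the other ends.
Sorted by start: Weather Update, Review Report, Feature Block, Entertainment Bulletin, Interview Update.
Review Report starts after Weather Update ends, so nothing later overlaps Weather Update either.
Feature Block starts before Review Report ends → Review Report and Feature Block overlap.
Entertainment Bulletin starts after Review Report ends, so nothing later overlaps Review Report either.
Entertainment Bulletin starts after Feature Block ends, so nothing later overlaps Feature Block either.
Interview Update starts before Entertainment Bulletin ends → Entertainment Bulletin and Interview Update overlap.
Overlapping pairs: Entertainment Bulletin & Interview Update, Feature Block & Review Report — 2 in total.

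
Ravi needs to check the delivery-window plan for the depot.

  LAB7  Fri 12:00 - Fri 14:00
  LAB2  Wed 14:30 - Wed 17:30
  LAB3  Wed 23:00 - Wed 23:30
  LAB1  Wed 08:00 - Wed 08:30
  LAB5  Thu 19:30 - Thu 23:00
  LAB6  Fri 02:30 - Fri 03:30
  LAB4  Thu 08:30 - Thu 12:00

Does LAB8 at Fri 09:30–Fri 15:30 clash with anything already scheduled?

Yes — it overlaps LAB7

LAB1: ends Wed 08:30 at or before LAB8 starts Fri 09:30 → clear.
LAB2: ends Wed 17:30 at or before LAB8 starts Fri 09:30 → clear.
LAB3: ends Wed 23:30 at or before LAB8 starts Fri 09:30 → clear.
LAB4: ends Thu 12:00 at or before LAB8 starts Fri 09:30 → clear.
LAB5: ends Thu 23:00 at or before LAB8 starts Fri 09:30 → clear.
LAB6: ends Fri 03:30 at or before LAB8 starts Fri 09:30 → clear.
LAB7: starts Fri 12:00 before LAB8 ends Fri 15:30, and ends Fri 14:00 after LAB8 starts Fri 09:30 → overlap.
LAB8 overlaps LAB7.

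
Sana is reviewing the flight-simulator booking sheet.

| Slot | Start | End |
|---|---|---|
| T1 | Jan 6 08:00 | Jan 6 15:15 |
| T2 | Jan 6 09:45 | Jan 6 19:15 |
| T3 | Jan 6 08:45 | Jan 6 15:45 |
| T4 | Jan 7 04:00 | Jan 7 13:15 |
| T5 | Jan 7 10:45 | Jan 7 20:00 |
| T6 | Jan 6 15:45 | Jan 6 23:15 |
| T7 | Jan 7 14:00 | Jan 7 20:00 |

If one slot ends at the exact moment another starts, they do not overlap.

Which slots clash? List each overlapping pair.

Sorted by start: T1, T3, T2, T6, T4, T5, T7.
T3 starts before T1 ends → T1 and T3 overlap.
T2 starts before T1 ends → T1 and T2 overlap.
T6 starts after T1 ends, so T1 has no further overlaps.
T2 starts before T3 ends → T3 and T2 overlap.
T6 starts exactly when T3 ends (back-to-back, no overlap), so T3 has no further overlaps.
T6 starts before T2 ends → T2 and T6 overlap.
T4 starts after T2 ends, so T2 has no further overlaps.
T4 starts after T6 ends, so T6 has no further overlaps.
T5 starts before T4 ends → T4 and T5 overlap.
T7 starts after T4 ends.
T7 starts before T5 ends → T5 and T7 overlap.

T1 & T2, T1 & T3, T2 & T3, T2 & T6, T4 & T5, T5 & T7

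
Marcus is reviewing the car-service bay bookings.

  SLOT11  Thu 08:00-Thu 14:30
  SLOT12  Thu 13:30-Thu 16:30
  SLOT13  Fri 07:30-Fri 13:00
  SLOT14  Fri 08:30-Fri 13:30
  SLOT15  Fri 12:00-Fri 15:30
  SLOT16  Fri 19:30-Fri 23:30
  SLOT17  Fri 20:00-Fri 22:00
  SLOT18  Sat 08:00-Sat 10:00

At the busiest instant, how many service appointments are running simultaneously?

3

Sweep the timeline, counting +1 at each start and −1 at each end (ends before starts at a tie):
Thu 08:00 start SLOT11 → 1
Thu 13:30 start SLOT12 → 2
Thu 14:30 end SLOT11 → 1
Thu 16:30 end SLOT12 → 0
Fri 07:30 start SLOT13 → 1
Fri 08:30 start SLOT14 → 2
Fri 12:00 start SLOT15 → 3
Fri 13:00 end SLOT13 → 2
Fri 13:30 end SLOT14 → 1
Fri 15:30 end SLOT15 → 0
Fri 19:30 start SLOT16 → 1
Fri 20:00 start SLOT17 → 2
Fri 22:00 end SLOT17 → 1
Fri 23:30 end SLOT16 → 0
Sat 08:00 start SLOT18 → 1
Sat 10:00 end SLOT18 → 0
Peak is 3, at Fri 12:00 (SLOT13, SLOT14, SLOT15).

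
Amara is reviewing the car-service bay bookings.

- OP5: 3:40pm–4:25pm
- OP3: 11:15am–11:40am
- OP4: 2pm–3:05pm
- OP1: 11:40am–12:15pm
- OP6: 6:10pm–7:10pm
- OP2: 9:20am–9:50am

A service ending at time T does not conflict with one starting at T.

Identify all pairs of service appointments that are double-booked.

none

Sorted by start: OP2, OP3, OP1, OP4, OP5, OP6.
OP3 starts after OP2 ends; OP2 is clear from here.
OP1 starts exactly when OP3 ends (back-to-back, no overlap); OP3 is clear from here.
OP4 starts after OP1 ends; OP1 is clear from here.
OP5 starts after OP4 ends; OP4 is clear from here.
OP6 starts after OP5 ends.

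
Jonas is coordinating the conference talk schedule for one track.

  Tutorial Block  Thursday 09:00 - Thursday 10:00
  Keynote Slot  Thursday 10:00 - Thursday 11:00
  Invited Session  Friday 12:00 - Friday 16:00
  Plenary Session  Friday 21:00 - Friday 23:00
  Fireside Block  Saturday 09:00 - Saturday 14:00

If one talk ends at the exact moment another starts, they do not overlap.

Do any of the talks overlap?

Sorted by start: Tutorial Block, Keynote Slot, Invited Session, Plenary Session, Fireside Block.
Keynote Slot starts exactly when Tutorial Block ends (back-to-back, no overlap) — done with Tutorial Block.
Invited Session starts after Keynote Slot ends — done with Keynote Slot.
Plenary Session starts after Invited Session ends — done with Invited Session.
Fireside Block starts after Plenary Session ends.
Every pair is clear; the schedule has no overlaps.

No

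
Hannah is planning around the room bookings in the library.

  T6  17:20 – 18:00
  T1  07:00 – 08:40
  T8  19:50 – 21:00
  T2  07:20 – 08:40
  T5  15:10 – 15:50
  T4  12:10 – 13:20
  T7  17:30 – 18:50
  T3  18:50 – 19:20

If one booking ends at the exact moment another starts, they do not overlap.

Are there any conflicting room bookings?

Yes

Check each pair: they overlap iff neither finishes before the other starts.
Sorted by start: T1, T2, T4, T5, T6, T7, T3, T8.
T2 starts before T1 ends → T1 and T2 overlap.
That's a conflict, so the schedule is not conflict-free.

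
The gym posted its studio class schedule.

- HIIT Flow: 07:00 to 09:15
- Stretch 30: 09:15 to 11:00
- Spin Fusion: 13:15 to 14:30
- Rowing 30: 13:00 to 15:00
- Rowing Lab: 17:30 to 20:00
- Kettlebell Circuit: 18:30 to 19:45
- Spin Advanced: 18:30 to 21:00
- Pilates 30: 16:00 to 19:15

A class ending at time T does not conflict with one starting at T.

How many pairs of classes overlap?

Check each pair: they overlap iff neither finishes before the other starts.
Sorted by start: HIIT Flow, Stretch 30, Rowing 30, Spin Fusion, Pilates 30, Rowing Lab, Kettlebell Circuit, Spin Advanced.
Stretch 30 starts exactly when HIIT Flow ends (back-to-back, no overlap); HIIT Flow is clear from here.
Rowing 30 starts after Stretch 30 ends; Stretch 30 is clear from here.
Spin Fusion starts before Rowing 30 ends → Rowing 30 and Spin Fusion overlap.
Pilates 30 starts after Rowing 30 ends; Rowing 30 is clear from here.
Pilates 30 starts after Spin Fusion ends; Spin Fusion is clear from here.
Rowing Lab starts before Pilates 30 ends → Pilates 30 and Rowing Lab overlap.
Kettlebell Circuit starts before Pilates 30 ends → Pilates 30 and Kettlebell Circuit overlap.
Spin Advanced starts before Pilates 30 ends → Pilates 30 and Spin Advanced overlap.
Kettlebell Circuit starts before Rowing Lab ends → Rowing Lab and Kettlebell Circuit overlap.
Spin Advanced starts before Rowing Lab ends → Rowing Lab and Spin Advanced overlap.
Spin Advanced starts before Kettlebell Circuit ends → Kettlebell Circuit and Spin Advanced overlap.
Overlapping pairs: Kettlebell Circuit & Pilates 30, Kettlebell Circuit & Rowing Lab, Kettlebell Circuit & Spin Advanced, Pilates 30 & Rowing Lab, Pilates 30 & Spin Advanced, Rowing 30 & Spin Fusion, Rowing Lab & Spin Advanced — 7 in total.

7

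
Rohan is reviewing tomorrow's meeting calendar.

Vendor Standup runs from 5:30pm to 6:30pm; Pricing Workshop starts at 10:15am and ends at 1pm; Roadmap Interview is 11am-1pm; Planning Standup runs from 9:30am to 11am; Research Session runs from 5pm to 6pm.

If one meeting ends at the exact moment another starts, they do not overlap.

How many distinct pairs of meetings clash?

3

Check each pair: they overlap iff neither finishes before the other starts.
Sorted by start: Planning Standup, Pricing Workshop, Roadmap Interview, Research Session, Vendor Standup.
Pricing Workshop starts before Planning Standup ends → Planning Standup and Pricing Workshop overlap.
Roadmap Interview starts exactly when Planning Standup ends (back-to-back, no overlap); Planning Standup is clear from here.
Roadmap Interview starts before Pricing Workshop ends → Pricing Workshop and Roadmap Interview overlap.
Research Session starts after Pricing Workshop ends; Pricing Workshop is clear from here.
Research Session starts after Roadmap Interview ends; Roadmap Interview is clear from here.
Vendor Standup starts before Research Session ends → Research Session and Vendor Standup overlap.
Overlapping pairs: Planning Standup & Pricing Workshop, Pricing Workshop & Roadmap Interview, Research Session & Vendor Standup — 3 in total.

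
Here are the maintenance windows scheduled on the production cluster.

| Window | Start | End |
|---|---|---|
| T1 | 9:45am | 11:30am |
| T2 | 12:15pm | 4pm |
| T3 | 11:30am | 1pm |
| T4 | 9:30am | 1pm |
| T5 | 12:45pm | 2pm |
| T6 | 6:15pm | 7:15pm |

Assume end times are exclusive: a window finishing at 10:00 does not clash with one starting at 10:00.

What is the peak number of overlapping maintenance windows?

Walk through starts and ends in time order (an end at T is processed before a start at T):
9:30am start T4 → 1
9:45am start T1 → 2
11:30am end T1 → 1
11:30am start T3 → 2
12:15pm start T2 → 3
12:45pm start T5 → 4
1pm end T3 → 3
1pm end T4 → 2
2pm end T5 → 1
4pm end T2 → 0
6:15pm start T6 → 1
7:15pm end T6 → 0
Peak is 4, at 12:45pm (T2, T3, T4, T5).

4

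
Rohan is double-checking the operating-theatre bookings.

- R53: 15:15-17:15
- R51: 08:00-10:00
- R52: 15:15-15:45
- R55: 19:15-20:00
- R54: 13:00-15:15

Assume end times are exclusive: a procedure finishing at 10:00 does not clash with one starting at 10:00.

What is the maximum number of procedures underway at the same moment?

Sort all start/end points and keep a running count:
08:00 start R51 → 1
10:00 end R51 → 0
13:00 start R54 → 1
15:15 end R54 → 0
15:15 start R52 → 1
15:15 start R53 → 2
15:45 end R52 → 1
17:15 end R53 → 0
19:15 start R55 → 1
20:00 end R55 → 0
Peak is 2, at 15:15 (R52, R53).

2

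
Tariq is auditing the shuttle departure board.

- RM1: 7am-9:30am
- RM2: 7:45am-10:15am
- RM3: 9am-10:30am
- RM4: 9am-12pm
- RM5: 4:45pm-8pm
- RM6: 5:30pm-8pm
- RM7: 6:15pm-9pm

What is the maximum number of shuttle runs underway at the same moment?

4

Sweep the timeline, counting +1 at each start and −1 at each end (ends before starts at a tie):
7am start RM1 → 1
7:45am start RM2 → 2
9am start RM3 → 3
9am start RM4 → 4
9:30am end RM1 → 3
10:15am end RM2 → 2
10:30am end RM3 → 1
12pm end RM4 → 0
4:45pm start RM5 → 1
5:30pm start RM6 → 2
6:15pm start RM7 → 3
8pm end RM5 → 2
8pm end RM6 → 1
9pm end RM7 → 0
Peak is 4, at 9am (RM1, RM2, RM3, RM4).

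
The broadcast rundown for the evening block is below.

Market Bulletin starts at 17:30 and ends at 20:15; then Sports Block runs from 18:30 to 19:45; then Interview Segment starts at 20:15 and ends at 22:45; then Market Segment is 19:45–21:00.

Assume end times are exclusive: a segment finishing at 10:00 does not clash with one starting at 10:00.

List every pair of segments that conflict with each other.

Sorted by start: Market Bulletin, Sports Block, Market Segment, Interview Segment.
Sports Block starts before Market Bulletin ends → Market Bulletin and Sports Block overlap.
Market Segment starts before Market Bulletin ends → Market Bulletin and Market Segment overlap.
Interview Segment starts exactly when Market Bulletin ends (back-to-back, no overlap).
Market Segment starts exactly when Sports Block ends (back-to-back, no overlap), so nothing later overlaps Sports Block either.
Interview Segment starts before Market Segment ends → Market Segment and Interview Segment overlap.

Interview Segment & Market Segment, Market Bulletin & Market Segment, Market Bulletin & Sports Block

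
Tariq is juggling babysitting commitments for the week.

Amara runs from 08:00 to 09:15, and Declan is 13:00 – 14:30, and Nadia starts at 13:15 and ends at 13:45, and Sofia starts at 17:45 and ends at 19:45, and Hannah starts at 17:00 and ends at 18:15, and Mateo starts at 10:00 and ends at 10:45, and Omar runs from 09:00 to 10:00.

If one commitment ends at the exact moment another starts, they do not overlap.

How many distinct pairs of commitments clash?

3

Sorted by start: Amara, Omar, Mateo, Declan, Nadia, Hannah, Sofia.
Omar starts before Amara ends → Amara and Omar overlap.
Mateo starts after Amara ends, so Amara has no further overlaps.
Mateo starts exactly when Omar ends (back-to-back, no overlap), so Omar has no further overlaps.
Declan starts after Mateo ends, so Mateo has no further overlaps.
Nadia starts before Declan ends → Declan and Nadia overlap.
Hannah starts after Declan ends, so Declan has no further overlaps.
Hannah starts after Nadia ends, so Nadia has no further overlaps.
Sofia starts before Hannah ends → Hannah and Sofia overlap.
Overlapping pairs: Amara & Omar, Declan & Nadia, Hannah & Sofia — 3 in total.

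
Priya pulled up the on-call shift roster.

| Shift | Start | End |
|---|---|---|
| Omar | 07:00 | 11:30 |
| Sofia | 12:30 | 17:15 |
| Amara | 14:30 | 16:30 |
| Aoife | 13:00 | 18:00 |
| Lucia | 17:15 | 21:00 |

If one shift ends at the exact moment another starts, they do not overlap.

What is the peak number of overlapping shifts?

3

Sort all start/end points and keep a running count:
07:00 start Omar → 1
11:30 end Omar → 0
12:30 start Sofia → 1
13:00 start Aoife → 2
14:30 start Amara → 3
16:30 end Amara → 2
17:15 end Sofia → 1
17:15 start Lucia → 2
18:00 end Aoife → 1
21:00 end Lucia → 0
Peak is 3, at 14:30 (Amara, Aoife, Sofia).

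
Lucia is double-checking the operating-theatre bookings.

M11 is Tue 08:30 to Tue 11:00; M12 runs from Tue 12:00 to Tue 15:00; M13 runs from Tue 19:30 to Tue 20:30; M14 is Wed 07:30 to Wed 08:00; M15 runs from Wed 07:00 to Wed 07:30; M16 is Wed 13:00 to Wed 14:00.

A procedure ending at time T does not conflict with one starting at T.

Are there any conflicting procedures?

No

Check each pair: they overlap iff neither finishes before the other starts.
Sorted by start: M11, M12, M13, M15, M14, M16.
M12 starts after M11 ends, so nothing later overlaps M11 either.
M13 starts after M12 ends, so nothing later overlaps M12 either.
M15 starts after M13 ends, so nothing later overlaps M13 either.
M14 starts exactly when M15 ends (back-to-back, no overlap), so nothing later overlaps M15 either.
M16 starts after M14 ends.
Every pair is clear; the schedule has no overlaps.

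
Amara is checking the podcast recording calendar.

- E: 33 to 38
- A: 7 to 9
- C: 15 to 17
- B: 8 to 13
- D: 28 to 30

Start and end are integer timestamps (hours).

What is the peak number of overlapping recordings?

2

Walk through starts and ends in time order (an end at T is processed before a start at T):
7 start A → 1
8 start B → 2
9 end A → 1
13 end B → 0
15 start C → 1
17 end C → 0
28 start D → 1
30 end D → 0
33 start E → 1
38 end E → 0
Peak is 2, at 8 (A, B).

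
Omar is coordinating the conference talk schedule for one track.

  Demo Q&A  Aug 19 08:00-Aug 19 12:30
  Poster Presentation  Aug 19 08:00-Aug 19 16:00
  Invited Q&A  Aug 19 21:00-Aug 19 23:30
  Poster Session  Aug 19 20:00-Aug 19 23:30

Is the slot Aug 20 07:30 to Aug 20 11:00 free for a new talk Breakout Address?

Yes — the slot is free

Poster Presentation: ends Aug 19 16:00 at or before Breakout Address starts Aug 20 07:30 → clear.
Demo Q&A: ends Aug 19 12:30 at or before Breakout Address starts Aug 20 07:30 → clear.
Poster Session: ends Aug 19 23:30 at or before Breakout Address starts Aug 20 07:30 → clear.
Invited Q&A: ends Aug 19 23:30 at or before Breakout Address starts Aug 20 07:30 → clear.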